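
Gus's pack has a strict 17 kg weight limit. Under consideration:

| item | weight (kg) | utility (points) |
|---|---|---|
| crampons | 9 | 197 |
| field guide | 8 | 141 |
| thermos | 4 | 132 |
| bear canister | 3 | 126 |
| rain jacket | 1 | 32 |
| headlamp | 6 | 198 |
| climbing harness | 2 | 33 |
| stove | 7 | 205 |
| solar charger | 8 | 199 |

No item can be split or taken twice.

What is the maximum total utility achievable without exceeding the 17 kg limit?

A density-first pass picks thermos + bear canister + rain jacket + headlamp + climbing harness — 521 at 16 kg.
Replace thermos and climbing harness with stove: the trade gains 40 net, giving 561 at 17 kg.
Runner-up thermos + headlamp + stove tops out at 535.

561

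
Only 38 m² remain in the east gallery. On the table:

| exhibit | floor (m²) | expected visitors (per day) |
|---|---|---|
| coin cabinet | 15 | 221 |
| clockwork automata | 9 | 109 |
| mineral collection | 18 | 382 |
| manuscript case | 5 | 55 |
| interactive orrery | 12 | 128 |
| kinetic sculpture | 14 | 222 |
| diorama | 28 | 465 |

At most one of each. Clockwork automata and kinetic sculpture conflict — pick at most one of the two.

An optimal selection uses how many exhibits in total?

Optimal total is 659.
One optimal bundle: mineral collection + manuscript case + kinetic sculpture (37 m²).
All optima have 3 exhibits.

3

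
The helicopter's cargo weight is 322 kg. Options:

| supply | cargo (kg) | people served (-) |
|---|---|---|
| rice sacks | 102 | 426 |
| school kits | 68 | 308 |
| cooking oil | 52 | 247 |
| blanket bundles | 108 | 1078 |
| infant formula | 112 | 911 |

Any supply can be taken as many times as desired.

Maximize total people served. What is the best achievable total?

2650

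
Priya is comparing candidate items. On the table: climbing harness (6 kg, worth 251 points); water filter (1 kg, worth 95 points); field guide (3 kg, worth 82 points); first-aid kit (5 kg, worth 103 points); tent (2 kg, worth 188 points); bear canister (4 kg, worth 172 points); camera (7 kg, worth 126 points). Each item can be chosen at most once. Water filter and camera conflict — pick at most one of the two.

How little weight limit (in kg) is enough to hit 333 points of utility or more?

6

Need the lightest bundle worth ≥ 333.
water filter + field guide + tent: 365 utility at 6 kg.
No combination under 6 kg hits 333.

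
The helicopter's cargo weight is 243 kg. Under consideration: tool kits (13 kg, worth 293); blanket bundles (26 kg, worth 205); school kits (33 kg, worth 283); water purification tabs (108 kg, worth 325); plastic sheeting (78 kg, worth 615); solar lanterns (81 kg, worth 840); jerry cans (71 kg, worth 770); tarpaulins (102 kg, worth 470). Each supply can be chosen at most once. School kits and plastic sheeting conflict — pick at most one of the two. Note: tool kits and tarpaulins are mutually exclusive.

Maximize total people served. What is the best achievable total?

Greedy by ratio would take tool kits + blanket bundles + school kits + solar lanterns + jerry cans: 224 kg used, total 2391.
The 59 kg tied up in blanket bundles and school kits is better spent on plastic sheeting — total rises to 2518 (243 kg).
Every other selection either busts 243 kg or breaks a pairing rule or fails to beat 2518.

2518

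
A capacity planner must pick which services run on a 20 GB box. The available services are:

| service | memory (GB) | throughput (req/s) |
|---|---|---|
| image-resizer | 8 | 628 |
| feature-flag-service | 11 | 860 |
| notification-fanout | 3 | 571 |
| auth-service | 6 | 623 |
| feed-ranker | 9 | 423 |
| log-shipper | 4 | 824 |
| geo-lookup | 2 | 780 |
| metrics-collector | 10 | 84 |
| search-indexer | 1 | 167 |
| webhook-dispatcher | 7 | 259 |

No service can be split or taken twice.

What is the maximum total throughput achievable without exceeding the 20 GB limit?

The ratio heuristic lands on notification-fanout + auth-service + log-shipper + geo-lookup + search-indexer (2965) but leaves 4 GB idle.
Replace auth-service and search-indexer with feature-flag-service: the trade gains 70 net, giving 3035 at 20 GB.
Every other selection either busts 20 GB or fails to beat 3035.

3035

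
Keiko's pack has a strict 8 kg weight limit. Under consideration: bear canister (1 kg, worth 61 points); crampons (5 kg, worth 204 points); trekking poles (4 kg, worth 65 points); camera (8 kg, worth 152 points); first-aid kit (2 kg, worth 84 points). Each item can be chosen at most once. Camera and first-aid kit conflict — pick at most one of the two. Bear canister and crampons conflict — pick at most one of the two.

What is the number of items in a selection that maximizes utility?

The maximum utility within 8 kg is 288.
crampons + first-aid kit hits 288 at 7 kg.
Any selection reaching 288 contains exactly 2 items.

2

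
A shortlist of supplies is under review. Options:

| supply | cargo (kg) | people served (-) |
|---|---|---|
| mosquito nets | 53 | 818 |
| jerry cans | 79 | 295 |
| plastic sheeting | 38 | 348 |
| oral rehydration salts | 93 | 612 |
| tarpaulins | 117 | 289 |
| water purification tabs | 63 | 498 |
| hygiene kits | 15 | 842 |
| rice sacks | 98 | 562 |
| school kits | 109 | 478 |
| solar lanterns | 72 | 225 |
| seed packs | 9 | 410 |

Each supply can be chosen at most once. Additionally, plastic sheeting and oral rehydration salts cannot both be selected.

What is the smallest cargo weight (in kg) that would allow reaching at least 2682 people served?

170

Need the lightest bundle worth ≥ 2682.
Taking mosquito nets + oral rehydration salts + hygiene kits + seed packs gives 2682 (≥ 2682) for 170 kg.
Below 170 kg the best achievable stays under 2682.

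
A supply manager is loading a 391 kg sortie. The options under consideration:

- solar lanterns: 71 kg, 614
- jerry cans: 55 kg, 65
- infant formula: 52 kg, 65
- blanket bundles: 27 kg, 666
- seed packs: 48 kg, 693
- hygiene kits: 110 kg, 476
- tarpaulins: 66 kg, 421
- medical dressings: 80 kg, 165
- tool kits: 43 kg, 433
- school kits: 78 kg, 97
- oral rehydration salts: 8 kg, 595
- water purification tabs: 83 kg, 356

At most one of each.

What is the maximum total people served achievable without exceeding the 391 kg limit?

3898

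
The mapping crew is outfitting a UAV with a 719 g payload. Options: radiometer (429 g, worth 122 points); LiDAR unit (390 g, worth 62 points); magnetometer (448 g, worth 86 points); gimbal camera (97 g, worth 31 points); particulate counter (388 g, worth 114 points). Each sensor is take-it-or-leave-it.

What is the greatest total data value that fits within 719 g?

153

A density-first pass picks gimbal camera + particulate counter — 145 at 485 g.
Dropping particulate counter frees 388 g; slotting in radiometer (429 g) lifts the total to 153 at 526 g.
The spare 193 g is too small for any remaining sensor, and no exchange beats 153.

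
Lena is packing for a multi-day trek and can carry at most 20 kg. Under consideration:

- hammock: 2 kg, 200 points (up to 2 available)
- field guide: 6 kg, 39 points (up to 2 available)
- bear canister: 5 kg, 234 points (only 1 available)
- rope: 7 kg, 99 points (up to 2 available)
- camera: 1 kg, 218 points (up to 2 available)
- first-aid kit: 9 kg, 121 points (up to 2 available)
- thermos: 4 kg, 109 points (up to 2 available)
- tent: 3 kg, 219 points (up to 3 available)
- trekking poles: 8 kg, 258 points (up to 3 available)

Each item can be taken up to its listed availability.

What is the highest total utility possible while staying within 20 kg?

1727

Best packing: 2×hammock + bear canister + 2×camera + 3×tent — 20 kg, 1727 total.
Nothing else within 20 kg beats 1727.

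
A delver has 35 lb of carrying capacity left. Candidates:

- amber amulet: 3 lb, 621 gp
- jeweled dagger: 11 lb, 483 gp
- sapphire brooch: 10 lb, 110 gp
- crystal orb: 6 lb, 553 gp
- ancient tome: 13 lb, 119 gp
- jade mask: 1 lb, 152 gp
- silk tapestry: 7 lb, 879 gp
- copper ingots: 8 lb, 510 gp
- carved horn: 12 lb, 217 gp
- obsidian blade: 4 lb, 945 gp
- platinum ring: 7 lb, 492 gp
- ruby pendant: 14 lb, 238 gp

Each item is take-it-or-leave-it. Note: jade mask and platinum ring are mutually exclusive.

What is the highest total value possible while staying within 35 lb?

Density check — obsidian blade 236.25, amber amulet 207.00, jade mask 152.00 are the best per lb.
Amber amulet + crystal orb + silk tapestry + copper ingots + obsidian blade + platinum ring uses 35 of the 35 lb and totals 4000.
Next best is amber amulet + crystal orb + jade mask + silk tapestry + copper ingots + obsidian blade at 3660 (29 lb) — short by 340.

4000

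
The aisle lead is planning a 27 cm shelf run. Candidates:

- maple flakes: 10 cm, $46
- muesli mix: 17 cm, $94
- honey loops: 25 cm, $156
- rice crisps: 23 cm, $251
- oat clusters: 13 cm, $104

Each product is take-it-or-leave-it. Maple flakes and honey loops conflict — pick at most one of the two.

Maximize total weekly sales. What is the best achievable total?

Ranking by ratio (weekly sales/cm): rice crisps 10.91, oat clusters 8.00, honey loops 6.24.
The ratio ordering already packs tightly: rice crisps, 23 cm, 251.
Nothing else feasible within 27 cm beats 251.

251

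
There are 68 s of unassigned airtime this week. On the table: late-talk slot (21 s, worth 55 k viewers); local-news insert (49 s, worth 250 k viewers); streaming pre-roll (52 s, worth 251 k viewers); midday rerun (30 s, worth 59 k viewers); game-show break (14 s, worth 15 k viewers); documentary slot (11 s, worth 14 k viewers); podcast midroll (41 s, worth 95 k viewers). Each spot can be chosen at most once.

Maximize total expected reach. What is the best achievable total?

266

Greedy by ratio would take local-news insert + documentary slot: 60 s used, total 264.
Dropping local-news insert and documentary slot frees 60 s; slotting in streaming pre-roll + game-show break (66 s) lifts the total to 266 at 66 s.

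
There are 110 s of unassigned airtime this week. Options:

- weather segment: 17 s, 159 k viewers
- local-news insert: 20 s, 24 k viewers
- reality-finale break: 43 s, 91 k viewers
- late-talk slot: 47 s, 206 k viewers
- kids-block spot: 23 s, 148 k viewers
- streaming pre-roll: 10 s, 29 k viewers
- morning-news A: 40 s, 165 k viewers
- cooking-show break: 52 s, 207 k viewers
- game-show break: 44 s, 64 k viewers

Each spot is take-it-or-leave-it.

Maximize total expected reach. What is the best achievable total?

The ratio heuristic lands on weather segment + late-talk slot + kids-block spot + streaming pre-roll (542) but leaves 13 s idle.
Dropping late-talk slot frees 47 s; slotting in cooking-show break (52 s) lifts the total to 543 at 102 s.

543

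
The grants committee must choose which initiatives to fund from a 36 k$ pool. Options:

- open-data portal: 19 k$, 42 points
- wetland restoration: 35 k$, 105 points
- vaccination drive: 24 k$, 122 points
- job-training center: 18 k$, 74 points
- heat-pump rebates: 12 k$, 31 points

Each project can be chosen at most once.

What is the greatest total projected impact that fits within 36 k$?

153

Taking vaccination drive + heat-pump rebates: 36 k$ used, 153 in projected impact.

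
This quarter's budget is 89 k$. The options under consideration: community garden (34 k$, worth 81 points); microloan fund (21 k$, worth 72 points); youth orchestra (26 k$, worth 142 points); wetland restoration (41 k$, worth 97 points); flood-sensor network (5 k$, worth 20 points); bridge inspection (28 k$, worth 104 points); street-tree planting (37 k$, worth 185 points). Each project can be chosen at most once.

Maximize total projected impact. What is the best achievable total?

419

Ranking by ratio (projected impact/k$): youth orchestra 5.46, street-tree planting 5.00, flood-sensor network 4.00, bridge inspection 3.71.
Microloan fund + youth orchestra + flood-sensor network + street-tree planting uses 89 of the 89 k$ and totals 419.
No other feasible combination exceeds 419.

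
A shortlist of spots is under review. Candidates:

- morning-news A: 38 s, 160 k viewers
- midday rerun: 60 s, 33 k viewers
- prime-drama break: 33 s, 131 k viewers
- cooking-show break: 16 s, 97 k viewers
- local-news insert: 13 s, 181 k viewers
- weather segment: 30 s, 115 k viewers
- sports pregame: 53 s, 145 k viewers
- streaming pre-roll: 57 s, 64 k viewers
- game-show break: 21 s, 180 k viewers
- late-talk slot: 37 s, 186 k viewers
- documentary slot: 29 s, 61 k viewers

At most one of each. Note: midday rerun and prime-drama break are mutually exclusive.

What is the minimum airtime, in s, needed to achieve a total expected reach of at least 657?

Need the lightest bundle worth ≥ 657.
local-news insert + weather segment + game-show break + late-talk slot reaches 662 using 101 s.
Any bundle with less than 101 s falls short of 657.

101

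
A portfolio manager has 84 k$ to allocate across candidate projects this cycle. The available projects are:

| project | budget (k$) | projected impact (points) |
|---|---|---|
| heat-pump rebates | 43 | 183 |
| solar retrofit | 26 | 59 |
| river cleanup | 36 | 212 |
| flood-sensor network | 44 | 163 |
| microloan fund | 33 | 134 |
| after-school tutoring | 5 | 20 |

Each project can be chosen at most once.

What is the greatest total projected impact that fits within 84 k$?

Density check — river cleanup 5.89, heat-pump rebates 4.26, microloan fund 4.06, after-school tutoring 4.00 are the best per k$.
Taking heat-pump rebates + river cleanup + after-school tutoring: 84 k$ used, 415 in projected impact.
Runner-up heat-pump rebates + river cleanup tops out at 395.

415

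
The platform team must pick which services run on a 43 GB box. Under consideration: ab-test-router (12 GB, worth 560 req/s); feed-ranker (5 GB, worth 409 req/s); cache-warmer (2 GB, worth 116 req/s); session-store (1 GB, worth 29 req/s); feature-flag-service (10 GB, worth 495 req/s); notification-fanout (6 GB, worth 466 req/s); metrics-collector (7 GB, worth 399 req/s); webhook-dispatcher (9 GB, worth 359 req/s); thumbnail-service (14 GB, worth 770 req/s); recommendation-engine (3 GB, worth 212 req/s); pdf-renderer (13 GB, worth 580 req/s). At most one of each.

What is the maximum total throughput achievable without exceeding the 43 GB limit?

The ratio heuristic lands on feed-ranker + cache-warmer + session-store + notification-fanout + metrics-collector + thumbnail-service + recommendation-engine (2401) but leaves 5 GB idle.
Replace cache-warmer and recommendation-engine with feature-flag-service: the trade gains 167 net, giving 2568 at 43 GB.
Nothing else within 43 GB beats 2568.

2568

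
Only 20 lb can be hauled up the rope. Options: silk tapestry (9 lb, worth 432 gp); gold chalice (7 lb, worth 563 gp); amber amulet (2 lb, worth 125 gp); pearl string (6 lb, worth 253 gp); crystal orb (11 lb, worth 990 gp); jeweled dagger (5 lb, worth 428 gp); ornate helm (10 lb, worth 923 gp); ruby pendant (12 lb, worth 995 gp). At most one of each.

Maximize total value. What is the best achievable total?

1678

A density-first pass picks amber amulet + jeweled dagger + ornate helm — 1476 at 17 lb.
The 15 lb tied up in jeweled dagger and ornate helm is better spent on gold chalice + crystal orb — total rises to 1678 (20 lb).
Next best is gold chalice + amber amulet + ornate helm at 1611 (19 lb) — short by 67.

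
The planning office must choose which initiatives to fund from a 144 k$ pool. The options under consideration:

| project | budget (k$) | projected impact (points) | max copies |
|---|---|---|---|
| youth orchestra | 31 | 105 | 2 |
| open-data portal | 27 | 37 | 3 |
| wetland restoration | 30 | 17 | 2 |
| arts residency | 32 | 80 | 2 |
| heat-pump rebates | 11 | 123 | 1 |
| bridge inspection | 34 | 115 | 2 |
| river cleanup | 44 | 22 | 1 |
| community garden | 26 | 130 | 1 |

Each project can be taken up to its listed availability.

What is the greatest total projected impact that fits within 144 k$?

Greedy by ratio would take 2×youth orchestra + heat-pump rebates + bridge inspection + community garden: 133 k$ used, total 578.
Dropping youth orchestra frees 31 k$; slotting in bridge inspection (34 k$) lifts the total to 588 at 136 k$.
That's the maximum — no swap from here does better than 588.

588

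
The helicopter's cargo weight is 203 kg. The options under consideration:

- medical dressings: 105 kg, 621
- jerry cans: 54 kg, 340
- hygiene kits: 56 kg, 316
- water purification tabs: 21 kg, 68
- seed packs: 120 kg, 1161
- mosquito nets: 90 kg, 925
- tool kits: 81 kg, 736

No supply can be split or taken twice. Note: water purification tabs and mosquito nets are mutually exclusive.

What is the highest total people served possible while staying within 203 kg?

Ranking by ratio (people served/kg): mosquito nets 10.28, seed packs 9.68, tool kits 9.09, jerry cans 6.30.
Best packing: seed packs + tool kits — 201 kg, 1897 total.
Every other selection either busts 203 kg or breaks a pairing rule or fails to beat 1897.

1897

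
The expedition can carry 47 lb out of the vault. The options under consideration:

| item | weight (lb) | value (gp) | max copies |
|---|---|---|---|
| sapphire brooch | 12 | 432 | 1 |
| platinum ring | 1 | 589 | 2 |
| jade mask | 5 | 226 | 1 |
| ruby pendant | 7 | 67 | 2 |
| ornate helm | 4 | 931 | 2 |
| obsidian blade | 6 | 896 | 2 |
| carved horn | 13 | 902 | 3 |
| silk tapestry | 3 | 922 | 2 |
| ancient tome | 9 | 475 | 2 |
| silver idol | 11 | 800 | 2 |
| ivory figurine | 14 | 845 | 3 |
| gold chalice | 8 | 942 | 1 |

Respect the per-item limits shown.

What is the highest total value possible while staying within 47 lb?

The ratio ordering already packs tightly: 2×platinum ring + 2×ornate helm + 2×obsidian blade + 2×silk tapestry + silver idol + gold chalice, 47 lb, 8418.

8418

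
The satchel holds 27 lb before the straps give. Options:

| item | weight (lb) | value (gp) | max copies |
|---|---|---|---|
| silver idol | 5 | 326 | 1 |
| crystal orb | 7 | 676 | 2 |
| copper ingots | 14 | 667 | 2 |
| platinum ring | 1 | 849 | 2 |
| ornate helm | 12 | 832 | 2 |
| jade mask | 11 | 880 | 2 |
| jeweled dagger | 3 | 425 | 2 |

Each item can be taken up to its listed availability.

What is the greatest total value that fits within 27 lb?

Taking silver idol + 2×crystal orb + 2×platinum ring + 2×jeweled dagger: 27 lb used, 4226 in value.
That's the maximum — no swap from here does better than 4226.

4226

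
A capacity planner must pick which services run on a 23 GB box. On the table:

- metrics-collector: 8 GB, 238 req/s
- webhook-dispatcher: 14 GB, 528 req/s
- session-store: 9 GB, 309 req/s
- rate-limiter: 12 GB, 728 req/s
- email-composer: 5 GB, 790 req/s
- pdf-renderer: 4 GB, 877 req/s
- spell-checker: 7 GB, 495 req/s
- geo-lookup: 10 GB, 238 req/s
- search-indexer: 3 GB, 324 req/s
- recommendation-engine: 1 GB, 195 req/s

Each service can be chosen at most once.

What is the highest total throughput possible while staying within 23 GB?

The ratio ordering already packs tightly: email-composer + pdf-renderer + spell-checker + search-indexer + recommendation-engine, 20 GB, 2681.
No other feasible combination exceeds 2681.

2681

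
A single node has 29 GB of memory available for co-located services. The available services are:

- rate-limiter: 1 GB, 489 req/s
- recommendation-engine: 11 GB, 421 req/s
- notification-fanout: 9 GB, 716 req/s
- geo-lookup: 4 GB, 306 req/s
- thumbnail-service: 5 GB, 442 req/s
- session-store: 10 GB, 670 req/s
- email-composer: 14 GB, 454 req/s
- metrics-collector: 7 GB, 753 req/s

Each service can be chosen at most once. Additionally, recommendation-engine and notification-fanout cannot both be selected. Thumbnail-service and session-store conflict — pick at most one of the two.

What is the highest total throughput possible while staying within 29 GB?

2706

By throughput per GB: rate-limiter 489.00, metrics-collector 107.57, thumbnail-service 88.40 lead.
The ratio ordering already packs tightly: rate-limiter + notification-fanout + geo-lookup + thumbnail-service + metrics-collector, 26 GB, 2706.
No other feasible combination exceeds 2706.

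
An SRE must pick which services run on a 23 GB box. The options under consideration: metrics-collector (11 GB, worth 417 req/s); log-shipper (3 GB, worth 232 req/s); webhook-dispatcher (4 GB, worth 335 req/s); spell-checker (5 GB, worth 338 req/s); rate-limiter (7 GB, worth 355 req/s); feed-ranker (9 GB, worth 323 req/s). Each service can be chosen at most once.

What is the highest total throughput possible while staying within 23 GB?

1322

A density-first pass picks log-shipper + webhook-dispatcher + spell-checker + rate-limiter — 1260 at 19 GB.
Replace rate-limiter with metrics-collector: the trade gains 62 net, giving 1322 at 23 GB.
That's the maximum — no swap from here does better than 1322.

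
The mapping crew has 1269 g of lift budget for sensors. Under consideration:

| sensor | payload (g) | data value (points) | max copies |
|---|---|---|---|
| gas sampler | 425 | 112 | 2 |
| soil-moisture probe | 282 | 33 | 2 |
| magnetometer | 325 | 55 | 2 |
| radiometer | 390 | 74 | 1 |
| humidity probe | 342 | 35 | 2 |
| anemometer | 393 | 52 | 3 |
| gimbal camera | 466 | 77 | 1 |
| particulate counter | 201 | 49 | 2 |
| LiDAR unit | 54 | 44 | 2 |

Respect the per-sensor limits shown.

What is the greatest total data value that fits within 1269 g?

Taking 2×gas sampler + particulate counter + 2×LiDAR unit: 1159 g used, 361 in data value.
That's the maximum — no swap from here does better than 361.

361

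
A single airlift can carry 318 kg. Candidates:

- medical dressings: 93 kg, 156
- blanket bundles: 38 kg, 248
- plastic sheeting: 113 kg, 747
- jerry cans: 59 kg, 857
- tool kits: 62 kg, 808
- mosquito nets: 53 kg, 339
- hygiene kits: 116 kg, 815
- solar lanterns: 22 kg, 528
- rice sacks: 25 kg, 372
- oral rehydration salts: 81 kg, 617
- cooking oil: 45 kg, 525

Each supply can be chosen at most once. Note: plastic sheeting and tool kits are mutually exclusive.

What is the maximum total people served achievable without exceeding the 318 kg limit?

3707

By people served per kg: solar lanterns 24.00, rice sacks 14.88, jerry cans 14.53, tool kits 13.03 lead.
Jerry cans + tool kits + solar lanterns + rice sacks + oral rehydration salts + cooking oil uses 294 of the 318 kg and totals 3707.
Nothing else feasible within 318 kg beats 3707.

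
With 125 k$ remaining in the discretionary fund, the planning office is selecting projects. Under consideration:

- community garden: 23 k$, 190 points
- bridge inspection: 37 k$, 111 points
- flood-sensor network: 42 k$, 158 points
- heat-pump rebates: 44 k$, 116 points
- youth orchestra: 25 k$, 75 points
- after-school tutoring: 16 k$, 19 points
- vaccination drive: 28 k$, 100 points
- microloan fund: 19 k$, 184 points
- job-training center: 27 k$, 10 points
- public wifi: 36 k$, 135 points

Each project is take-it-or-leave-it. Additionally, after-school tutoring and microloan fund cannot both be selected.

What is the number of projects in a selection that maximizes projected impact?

Optimal total is 667.
One optimal bundle: community garden + flood-sensor network + microloan fund + public wifi (120 k$).
Any selection reaching 667 contains exactly 4 projects.

4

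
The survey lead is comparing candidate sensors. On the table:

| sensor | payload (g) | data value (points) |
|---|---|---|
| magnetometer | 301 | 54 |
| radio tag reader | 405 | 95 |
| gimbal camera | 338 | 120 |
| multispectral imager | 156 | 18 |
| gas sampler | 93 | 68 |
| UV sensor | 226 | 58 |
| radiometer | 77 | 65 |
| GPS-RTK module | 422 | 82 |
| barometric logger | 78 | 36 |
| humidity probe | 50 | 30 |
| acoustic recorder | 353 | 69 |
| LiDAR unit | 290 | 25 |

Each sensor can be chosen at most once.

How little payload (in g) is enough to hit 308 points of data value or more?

Need the lightest bundle worth ≥ 308.
Taking gimbal camera + gas sampler + radiometer + barometric logger + humidity probe gives 319 (≥ 308) for 636 g.
Any bundle with less than 636 g falls short of 308.

636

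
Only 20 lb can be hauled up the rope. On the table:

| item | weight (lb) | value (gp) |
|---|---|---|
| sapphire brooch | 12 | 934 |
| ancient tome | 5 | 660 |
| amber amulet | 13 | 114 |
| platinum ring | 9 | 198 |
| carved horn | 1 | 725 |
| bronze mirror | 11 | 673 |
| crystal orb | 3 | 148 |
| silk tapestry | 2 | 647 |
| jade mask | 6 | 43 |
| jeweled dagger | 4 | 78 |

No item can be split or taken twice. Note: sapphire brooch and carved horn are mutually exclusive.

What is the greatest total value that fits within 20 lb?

Best packing: ancient tome + carved horn + bronze mirror + silk tapestry — 19 lb, 2705 total.
Next best is ancient tome + platinum ring + carved horn + crystal orb + silk tapestry at 2378 (20 lb) — short by 327.

2705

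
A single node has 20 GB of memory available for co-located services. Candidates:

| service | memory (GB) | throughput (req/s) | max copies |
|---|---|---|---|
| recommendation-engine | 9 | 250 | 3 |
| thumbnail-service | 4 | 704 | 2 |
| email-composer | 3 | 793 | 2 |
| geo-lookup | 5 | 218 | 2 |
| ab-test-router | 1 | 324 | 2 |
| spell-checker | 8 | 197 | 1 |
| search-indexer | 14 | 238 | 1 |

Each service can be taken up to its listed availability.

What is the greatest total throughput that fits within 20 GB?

3642

Density check — ab-test-router 324.00, email-composer 264.33, thumbnail-service 176.00 are the best per GB.
The ratio ordering already packs tightly: 2×thumbnail-service + 2×email-composer + 2×ab-test-router, 16 GB, 3642.
That's the maximum — no swap from here does better than 3642.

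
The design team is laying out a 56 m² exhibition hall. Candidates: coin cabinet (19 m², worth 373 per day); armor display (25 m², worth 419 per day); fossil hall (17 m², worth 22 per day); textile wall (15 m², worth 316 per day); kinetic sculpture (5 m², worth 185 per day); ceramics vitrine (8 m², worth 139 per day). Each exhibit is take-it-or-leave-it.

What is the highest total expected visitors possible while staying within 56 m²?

Ranking by ratio (expected visitors/m²): kinetic sculpture 37.00, textile wall 21.07, coin cabinet 19.63.
A density-first pass picks coin cabinet + textile wall + kinetic sculpture + ceramics vitrine — 1013 at 47 m².
Replace coin cabinet with armor display: the trade gains 46 net, giving 1059 at 53 m².
The closest alternative, coin cabinet + textile wall + kinetic sculpture + ceramics vitrine, reaches only 1013.

1059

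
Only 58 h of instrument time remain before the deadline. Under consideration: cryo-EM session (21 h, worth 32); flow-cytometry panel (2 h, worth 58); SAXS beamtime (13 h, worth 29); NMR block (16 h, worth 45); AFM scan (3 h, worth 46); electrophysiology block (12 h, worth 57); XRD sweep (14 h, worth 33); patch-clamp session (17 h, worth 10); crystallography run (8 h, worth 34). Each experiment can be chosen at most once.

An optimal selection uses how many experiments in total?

6

The maximum expected citations within 58 h is 273.
For example flow-cytometry panel + NMR block + AFM scan + electrophysiology block + XRD sweep + crystallography run achieves it, using 55 h.
Every optimal selection uses 6 experiments.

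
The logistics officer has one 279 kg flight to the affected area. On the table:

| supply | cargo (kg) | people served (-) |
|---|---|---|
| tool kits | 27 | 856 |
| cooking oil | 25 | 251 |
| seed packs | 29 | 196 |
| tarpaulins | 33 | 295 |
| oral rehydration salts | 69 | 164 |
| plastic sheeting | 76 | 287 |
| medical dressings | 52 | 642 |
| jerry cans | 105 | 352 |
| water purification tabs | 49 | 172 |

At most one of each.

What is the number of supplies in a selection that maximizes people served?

Best achievable people served is 2592.
tool kits + cooking oil + seed packs + tarpaulins + medical dressings + jerry cans hits 2592 at 271 kg.
All optima have 6 supplies.

6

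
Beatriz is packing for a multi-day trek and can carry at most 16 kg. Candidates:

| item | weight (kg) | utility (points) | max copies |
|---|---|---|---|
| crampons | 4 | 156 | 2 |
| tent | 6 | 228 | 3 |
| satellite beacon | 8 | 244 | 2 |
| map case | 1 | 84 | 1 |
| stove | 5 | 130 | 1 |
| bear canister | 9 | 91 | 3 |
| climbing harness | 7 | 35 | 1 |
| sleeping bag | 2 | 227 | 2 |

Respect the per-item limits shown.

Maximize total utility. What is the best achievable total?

922

Ranking by ratio (utility/kg): sleeping bag 113.50, map case 84.00, crampons 39.00, tent 38.00.
A density-first pass picks 2×crampons + map case + 2×sleeping bag — 850 at 13 kg.
The 4 kg tied up in crampons is better spent on tent — total rises to 922 (15 kg).
No other feasible combination exceeds 922.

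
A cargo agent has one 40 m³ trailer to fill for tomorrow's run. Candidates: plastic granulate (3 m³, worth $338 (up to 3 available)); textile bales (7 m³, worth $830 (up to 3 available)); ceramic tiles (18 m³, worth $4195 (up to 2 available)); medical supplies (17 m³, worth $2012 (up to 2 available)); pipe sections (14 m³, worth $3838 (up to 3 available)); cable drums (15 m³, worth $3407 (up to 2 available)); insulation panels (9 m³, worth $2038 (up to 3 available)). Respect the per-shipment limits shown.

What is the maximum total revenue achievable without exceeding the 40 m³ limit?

10052

Plastic granulate + 2×pipe sections + insulation panels uses 40 of the 40 m³ and totals 10052.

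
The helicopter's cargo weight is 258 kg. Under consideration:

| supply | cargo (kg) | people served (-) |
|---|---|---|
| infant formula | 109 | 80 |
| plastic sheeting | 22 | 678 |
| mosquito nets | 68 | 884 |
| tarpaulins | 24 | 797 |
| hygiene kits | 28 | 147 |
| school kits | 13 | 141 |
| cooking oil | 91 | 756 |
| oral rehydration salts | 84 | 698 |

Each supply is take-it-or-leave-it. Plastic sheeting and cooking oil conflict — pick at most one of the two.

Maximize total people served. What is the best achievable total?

3345

The ratio ordering already packs tightly: plastic sheeting + mosquito nets + tarpaulins + hygiene kits + school kits + oral rehydration salts, 239 kg, 3345.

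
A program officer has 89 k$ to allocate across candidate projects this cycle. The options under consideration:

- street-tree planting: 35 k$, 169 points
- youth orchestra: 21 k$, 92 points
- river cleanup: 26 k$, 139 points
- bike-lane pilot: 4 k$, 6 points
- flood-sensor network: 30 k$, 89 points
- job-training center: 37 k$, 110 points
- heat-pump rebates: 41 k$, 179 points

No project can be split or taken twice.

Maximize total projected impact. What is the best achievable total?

410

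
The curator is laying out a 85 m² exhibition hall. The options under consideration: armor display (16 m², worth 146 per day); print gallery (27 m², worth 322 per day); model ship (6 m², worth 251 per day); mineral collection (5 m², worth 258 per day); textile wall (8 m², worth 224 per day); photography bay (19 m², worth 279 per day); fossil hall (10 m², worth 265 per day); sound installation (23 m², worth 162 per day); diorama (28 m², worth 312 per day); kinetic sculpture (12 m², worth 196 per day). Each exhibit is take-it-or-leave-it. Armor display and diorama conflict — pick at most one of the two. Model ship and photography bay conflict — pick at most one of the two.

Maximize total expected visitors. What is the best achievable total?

Armor display + print gallery + model ship + mineral collection + textile wall + fossil hall + kinetic sculpture uses 84 of the 85 m² and totals 1662.
An exhaustive check of the 1024 subsets confirms 1662.

1662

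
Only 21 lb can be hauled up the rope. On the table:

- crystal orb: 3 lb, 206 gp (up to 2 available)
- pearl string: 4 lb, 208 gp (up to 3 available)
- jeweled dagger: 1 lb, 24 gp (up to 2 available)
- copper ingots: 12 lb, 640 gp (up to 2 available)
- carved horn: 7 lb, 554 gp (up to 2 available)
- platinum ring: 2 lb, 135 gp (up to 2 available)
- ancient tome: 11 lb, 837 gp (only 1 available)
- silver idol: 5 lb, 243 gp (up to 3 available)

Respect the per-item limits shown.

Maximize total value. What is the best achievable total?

1597

A density-first pass picks 2×crystal orb + jeweled dagger + 2×carved horn — 1544 at 21 lb.
Dropping crystal orb and jeweled dagger and carved horn frees 11 lb; slotting in ancient tome (11 lb) lifts the total to 1597 at 21 lb.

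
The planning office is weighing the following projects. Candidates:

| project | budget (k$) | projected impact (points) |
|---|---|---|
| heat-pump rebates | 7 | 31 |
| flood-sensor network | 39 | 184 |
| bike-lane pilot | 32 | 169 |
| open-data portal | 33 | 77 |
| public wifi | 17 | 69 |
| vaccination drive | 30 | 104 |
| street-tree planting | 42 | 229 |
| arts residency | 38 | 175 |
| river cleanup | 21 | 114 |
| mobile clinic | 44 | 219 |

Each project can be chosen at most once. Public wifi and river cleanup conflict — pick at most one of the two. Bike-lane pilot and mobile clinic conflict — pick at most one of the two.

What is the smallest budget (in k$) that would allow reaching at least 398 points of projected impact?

Look for the lowest-budget combination reaching 398.
bike-lane pilot + street-tree planting: 398 projected impact at 74 k$.
Below 74 k$ the best achievable stays under 398.

74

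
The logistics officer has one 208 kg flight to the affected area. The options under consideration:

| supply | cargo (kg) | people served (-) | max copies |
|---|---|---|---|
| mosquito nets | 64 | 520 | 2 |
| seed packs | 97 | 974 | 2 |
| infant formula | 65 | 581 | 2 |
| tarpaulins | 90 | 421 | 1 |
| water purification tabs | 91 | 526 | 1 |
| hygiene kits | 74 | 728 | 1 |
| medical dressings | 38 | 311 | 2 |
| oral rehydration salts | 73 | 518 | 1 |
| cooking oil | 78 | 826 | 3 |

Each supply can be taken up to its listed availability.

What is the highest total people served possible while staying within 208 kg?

1988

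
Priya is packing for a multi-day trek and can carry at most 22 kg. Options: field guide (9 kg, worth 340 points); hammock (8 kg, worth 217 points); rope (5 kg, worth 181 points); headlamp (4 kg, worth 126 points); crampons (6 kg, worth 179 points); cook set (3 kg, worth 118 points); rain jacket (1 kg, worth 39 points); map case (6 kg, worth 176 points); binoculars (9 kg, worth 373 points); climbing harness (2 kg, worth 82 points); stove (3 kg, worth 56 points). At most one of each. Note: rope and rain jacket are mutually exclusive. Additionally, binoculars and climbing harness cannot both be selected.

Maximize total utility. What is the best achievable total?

Taking field guide + cook set + rain jacket + binoculars: 22 kg used, 870 in utility.

870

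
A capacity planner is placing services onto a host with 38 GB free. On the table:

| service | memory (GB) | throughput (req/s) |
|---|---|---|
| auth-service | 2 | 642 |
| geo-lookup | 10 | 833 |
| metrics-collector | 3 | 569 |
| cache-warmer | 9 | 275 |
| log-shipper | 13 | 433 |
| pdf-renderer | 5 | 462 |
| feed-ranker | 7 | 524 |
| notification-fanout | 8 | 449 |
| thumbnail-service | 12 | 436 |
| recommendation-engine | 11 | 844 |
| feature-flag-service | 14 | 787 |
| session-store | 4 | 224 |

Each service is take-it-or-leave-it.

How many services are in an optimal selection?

Optimal total is 3874.
auth-service + geo-lookup + metrics-collector + pdf-renderer + feed-ranker + recommendation-engine hits 3874 at 38 GB.
Any selection reaching 3874 contains exactly 6 services.

6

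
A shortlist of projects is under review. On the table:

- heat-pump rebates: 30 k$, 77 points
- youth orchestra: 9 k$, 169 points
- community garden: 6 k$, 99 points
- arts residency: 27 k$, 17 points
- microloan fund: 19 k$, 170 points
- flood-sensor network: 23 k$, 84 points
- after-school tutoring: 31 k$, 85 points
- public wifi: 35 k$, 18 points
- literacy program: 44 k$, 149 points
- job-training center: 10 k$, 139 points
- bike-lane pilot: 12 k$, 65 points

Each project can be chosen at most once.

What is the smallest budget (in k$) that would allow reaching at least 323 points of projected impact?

25

Look for the lowest-budget combination reaching 323.
youth orchestra + community garden + job-training center reaches 407 using 25 k$.
No combination under 25 k$ hits 323.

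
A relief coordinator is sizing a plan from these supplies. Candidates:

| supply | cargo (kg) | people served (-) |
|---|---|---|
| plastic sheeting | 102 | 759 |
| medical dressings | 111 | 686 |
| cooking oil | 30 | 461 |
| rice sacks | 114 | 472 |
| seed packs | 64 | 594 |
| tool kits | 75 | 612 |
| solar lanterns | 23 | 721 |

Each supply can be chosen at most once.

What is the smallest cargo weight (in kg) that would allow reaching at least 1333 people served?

Minimise kg subject to total people served ≥ 1333.
Taking tool kits + solar lanterns gives 1333 (≥ 1333) for 98 kg.
Below 98 kg the best achievable stays under 1333.

98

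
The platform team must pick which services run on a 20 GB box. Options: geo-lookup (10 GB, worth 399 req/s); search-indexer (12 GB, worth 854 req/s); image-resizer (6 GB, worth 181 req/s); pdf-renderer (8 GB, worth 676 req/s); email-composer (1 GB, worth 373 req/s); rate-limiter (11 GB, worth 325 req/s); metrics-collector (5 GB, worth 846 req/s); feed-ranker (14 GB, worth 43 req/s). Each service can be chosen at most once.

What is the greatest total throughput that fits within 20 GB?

Image-resizer + pdf-renderer + email-composer + metrics-collector uses 20 of the 20 GB and totals 2076.
Every other selection either busts 20 GB or fails to beat 2076.

2076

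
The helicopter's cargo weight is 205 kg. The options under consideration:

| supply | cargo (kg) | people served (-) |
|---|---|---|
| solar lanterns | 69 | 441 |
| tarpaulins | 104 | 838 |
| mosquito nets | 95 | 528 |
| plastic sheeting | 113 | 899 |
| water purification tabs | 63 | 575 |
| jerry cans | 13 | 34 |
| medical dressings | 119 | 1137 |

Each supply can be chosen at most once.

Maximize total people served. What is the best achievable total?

Best packing: water purification tabs + jerry cans + medical dressings — 195 kg, 1746 total.
Runner-up water purification tabs + medical dressings tops out at 1712.

1746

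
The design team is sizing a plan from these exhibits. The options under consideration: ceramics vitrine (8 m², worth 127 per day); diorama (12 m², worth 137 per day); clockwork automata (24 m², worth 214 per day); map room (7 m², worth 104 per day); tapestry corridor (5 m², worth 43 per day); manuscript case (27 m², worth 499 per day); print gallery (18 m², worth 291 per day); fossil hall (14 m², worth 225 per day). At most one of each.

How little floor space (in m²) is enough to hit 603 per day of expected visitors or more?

34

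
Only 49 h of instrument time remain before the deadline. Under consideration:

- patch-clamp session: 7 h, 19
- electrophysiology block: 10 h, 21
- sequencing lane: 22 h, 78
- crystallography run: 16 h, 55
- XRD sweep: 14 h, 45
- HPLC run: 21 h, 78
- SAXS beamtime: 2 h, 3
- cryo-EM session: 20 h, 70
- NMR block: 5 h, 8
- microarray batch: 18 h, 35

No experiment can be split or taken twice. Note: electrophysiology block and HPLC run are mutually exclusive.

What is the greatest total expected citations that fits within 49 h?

167

A density-first pass picks sequencing lane + HPLC run + NMR block — 164 at 48 h.
Dropping HPLC run and NMR block frees 26 h; slotting in patch-clamp session + cryo-EM session (27 h) lifts the total to 167 at 49 h.
Patch-clamp session + HPLC run + cryo-EM session (48 h) also reaches 167 — a tie, but nothing goes higher.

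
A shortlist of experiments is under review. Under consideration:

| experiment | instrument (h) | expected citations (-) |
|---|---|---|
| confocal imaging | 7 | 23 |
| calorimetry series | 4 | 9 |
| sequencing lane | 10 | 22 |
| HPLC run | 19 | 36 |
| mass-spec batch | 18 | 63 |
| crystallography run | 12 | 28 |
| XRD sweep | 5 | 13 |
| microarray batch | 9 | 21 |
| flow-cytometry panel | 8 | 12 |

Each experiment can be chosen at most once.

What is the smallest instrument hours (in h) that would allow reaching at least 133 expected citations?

Look for the lowest-instrument combination reaching 133.
Taking confocal imaging + calorimetry series + mass-spec batch + crystallography run + XRD sweep gives 136 (≥ 133) for 46 h.
No combination under 46 h hits 133.

46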